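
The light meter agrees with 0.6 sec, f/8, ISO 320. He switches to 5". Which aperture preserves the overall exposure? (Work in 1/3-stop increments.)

f/22

Shutter speed: 0.6 → 0.8 → 1 → 1.3 → 1.6 → 2 → 2.5 → 3.2 → 4 → 5 — 3 stops longer (brighter).
Need 3 stops darker from the aperture: f/8 → f/9 → f/10 → f/11 → f/13 → f/14 → f/16 → f/18 → f/20 → f/22.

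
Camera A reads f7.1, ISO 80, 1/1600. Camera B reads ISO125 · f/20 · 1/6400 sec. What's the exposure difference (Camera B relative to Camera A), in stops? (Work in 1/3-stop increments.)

Aperture: f/7.1 → f/8 → f/9 → f/10 → f/11 → f/13 → f/14 → f/16 → f/18 → f/20 — 3 stops narrower (darker).
Shutter speed: 1/1600 → 1/2000 → 1/2500 → 1/3200 → 1/4000 → 1/5000 → 1/6400 — 2 stops shorter (darker).
ISO: 80 → 100 → 125 — 2/3 stop raised (brighter).
Net: −3 −2 +2/3 = −4 1/3 stops.

4 1/3 stops darker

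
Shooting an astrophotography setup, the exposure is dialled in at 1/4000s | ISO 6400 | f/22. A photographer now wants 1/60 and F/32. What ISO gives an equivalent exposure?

Shutter speed: 1/4000 → 1/2000 → 1/1000 → 1/500 → 1/250 → 1/125 → 1/60 — 6 stops slower (brighter).
Aperture: f/22 → f/32 — 1 stop stopped down (darker).
Net change so far: 5 stops brighter. Offset with the ISO: 6400 → 3200 → 1600 → 800 → 400 → 200.

ISO 200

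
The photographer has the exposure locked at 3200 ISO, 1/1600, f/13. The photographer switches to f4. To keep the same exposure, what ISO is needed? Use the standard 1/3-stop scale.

ISO 320

Aperture: f/13 → f/11 → f/10 → f/9 → f/8 → f/7.1 → f/6.3 → f/5.6 → f/5 → f/4.5 → f/4 — 3 1/3 stops opened up (brighter).
Need 3 1/3 stops darker from the ISO: 3200 → 2500 → 2000 → 1600 → 1250 → 1000 → 800 → 640 → 500 → 400 → 320.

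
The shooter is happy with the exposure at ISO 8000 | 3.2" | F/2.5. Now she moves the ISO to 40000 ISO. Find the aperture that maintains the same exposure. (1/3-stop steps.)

ISO: 8000 → 10000 → 12800 → 16000 → 20000 → 25600 → 32000 → 40000 — 2 1/3 stops higher (brighter).
Need 2 1/3 stops darker from the aperture: f/2.5 → f/2.8 → f/3.2 → f/3.5 → f/4 → f/4.5 → f/5 → f/5.6.

f/5.6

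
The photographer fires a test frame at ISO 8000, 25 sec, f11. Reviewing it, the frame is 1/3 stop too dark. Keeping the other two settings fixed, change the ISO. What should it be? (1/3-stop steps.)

ISO 10000

Underexposed by 1/3 stop → need 1/3 stop brighter.
ISO: 8000 → 10000.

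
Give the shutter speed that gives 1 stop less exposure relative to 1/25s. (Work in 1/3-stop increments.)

1/50s

Shutter speed: 1/25 → 1/30 → 1/40 → 1/50 — 1 stop shorter (darker).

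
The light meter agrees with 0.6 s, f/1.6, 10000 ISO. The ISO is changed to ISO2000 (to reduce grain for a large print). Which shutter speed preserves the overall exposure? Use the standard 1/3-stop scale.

3.2 s

ISO: 10000 → 8000 → 6400 → 5000 → 4000 → 3200 → 2500 → 2000 — 2 1/3 stops dropped (darker).
Need 2 1/3 stops brighter from the shutter speed: 0.6 → 0.8 → 1 → 1.3 → 1.6 → 2 → 2.5 → 3.2.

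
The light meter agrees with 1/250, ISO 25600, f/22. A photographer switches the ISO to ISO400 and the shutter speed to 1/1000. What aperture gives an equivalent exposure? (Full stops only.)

f/1.4

ISO: 25600 → 12800 → 6400 → 3200 → 1600 → 800 → 400 — 6 stops lower (darker).
Shutter speed: 1/250 → 1/500 → 1/1000 — 2 stops shorter (darker).
Net change so far: 8 stops darker. Offset with the aperture: f/22 → f/16 → f/11 → f/8 → f/5.6 → f/4 → f/2.8 → f/2 → f/1.4.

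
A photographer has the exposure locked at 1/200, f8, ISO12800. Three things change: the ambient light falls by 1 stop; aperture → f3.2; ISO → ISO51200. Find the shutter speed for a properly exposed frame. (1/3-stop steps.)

Scene light: 1 stop darker.
Aperture: f/8 → f/7.1 → f/6.3 → f/5.6 → f/5 → f/4.5 → f/4 → f/3.5 → f/3.2 — 2 2/3 stops wider (brighter).
ISO: 12800 → 16000 → 20000 → 25600 → 32000 → 40000 → 51200 — 2 stops raised (brighter).
Net so far: 3 2/3 stops brighter. Shutter speed: 1/200 → 1/250 → 1/320 → 1/400 → 1/500 → 1/640 → 1/800 → 1/1000 → 1/1250 → 1/1600 → 1/2000 → 1/2500.

1/2500s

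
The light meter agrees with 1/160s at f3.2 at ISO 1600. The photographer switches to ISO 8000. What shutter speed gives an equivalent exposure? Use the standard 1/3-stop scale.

ISO: 1600 → 2000 → 2500 → 3200 → 4000 → 5000 → 6400 → 8000 — 2 1/3 stops raised (brighter).
Need 2 1/3 stops darker from the shutter speed: 1/160 → 1/200 → 1/250 → 1/320 → 1/400 → 1/500 → 1/640 → 1/800.

1/800s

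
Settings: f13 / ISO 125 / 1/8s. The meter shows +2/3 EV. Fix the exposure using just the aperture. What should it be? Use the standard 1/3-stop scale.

f/16

Overexposed by 2/3 stop → need 2/3 stop darker.
Aperture: f/13 → f/14 → f/16.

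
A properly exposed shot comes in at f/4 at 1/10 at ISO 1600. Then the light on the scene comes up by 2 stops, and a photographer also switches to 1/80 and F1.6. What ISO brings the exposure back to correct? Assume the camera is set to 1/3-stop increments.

Scene light: 2 stops brighter.
Shutter speed: 1/10 → 1/13 → 1/15 → 1/20 → 1/25 → 1/30 → 1/40 → 1/50 → 1/60 → 1/80 — 3 stops faster (darker).
Aperture: f/4 → f/3.5 → f/3.2 → f/2.8 → f/2.5 → f/2.2 → f/2 → f/1.8 → f/1.6 — 2 2/3 stops opened up (brighter).
Net so far: 1 2/3 stops brighter. ISO: 1600 → 1250 → 1000 → 800 → 640 → 500.

ISO 500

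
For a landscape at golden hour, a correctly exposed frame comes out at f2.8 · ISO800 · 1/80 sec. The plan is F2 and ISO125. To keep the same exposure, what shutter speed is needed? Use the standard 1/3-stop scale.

1/25s

Aperture: f/2.8 → f/2.5 → f/2.2 → f/2 — 1 stop wider (brighter).
ISO: 800 → 640 → 500 → 400 → 320 → 250 → 200 → 160 → 125 — 2 2/3 stops lower (darker).
Net change so far: 1 2/3 stops darker. Offset with the shutter speed: 1/80 → 1/60 → 1/50 → 1/40 → 1/30 → 1/25.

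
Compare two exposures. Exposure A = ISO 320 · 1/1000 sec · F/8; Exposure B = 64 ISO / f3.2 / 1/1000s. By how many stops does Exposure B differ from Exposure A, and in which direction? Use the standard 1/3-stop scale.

1/3 stop brighter

Aperture: f/8 → f/7.1 → f/6.3 → f/5.6 → f/5 → f/4.5 → f/4 → f/3.5 → f/3.2 — 2 2/3 stops opened up (brighter).
Shutter speed: unchanged.
ISO: 320 → 250 → 200 → 160 → 125 → 100 → 80 → 64 — 2 1/3 stops lower (darker).
Net: +2 2/3 −2 1/3 = +1/3 stops.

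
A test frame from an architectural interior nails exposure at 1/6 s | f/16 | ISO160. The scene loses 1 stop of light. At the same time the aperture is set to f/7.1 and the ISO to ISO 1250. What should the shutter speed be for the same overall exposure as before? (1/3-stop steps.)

Scene light: 1 stop darker.
Aperture: f/16 → f/14 → f/13 → f/11 → f/10 → f/9 → f/8 → f/7.1 — 2 1/3 stops larger aperture (brighter).
ISO: 160 → 200 → 250 → 320 → 400 → 500 → 640 → 800 → 1000 → 1250 — 3 stops raised (brighter).
Net so far: 4 1/3 stops brighter. Shutter speed: 1/6 → 1/8 → 1/10 → 1/13 → 1/15 → 1/20 → 1/25 → 1/30 → 1/40 → 1/50 → 1/60 → 1/80 → 1/100 → 1/125.

1/125s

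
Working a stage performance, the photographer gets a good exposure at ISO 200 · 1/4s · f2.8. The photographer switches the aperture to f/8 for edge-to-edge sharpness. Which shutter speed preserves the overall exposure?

2 s

Aperture: f/2.8 → f/4 → f/5.6 → f/8 — 3 stops smaller aperture (darker).
Need 3 stops brighter from the shutter speed: 1/4 → 1/2 → 1 → 2.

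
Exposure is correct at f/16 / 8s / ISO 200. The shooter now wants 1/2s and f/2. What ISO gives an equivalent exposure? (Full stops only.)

Shutter speed: 8 → 4 → 2 → 1 → 1/2 — 4 stops shorter (darker).
Aperture: f/16 → f/11 → f/8 → f/5.6 → f/4 → f/2.8 → f/2 — 6 stops wider (brighter).
Net change so far: 2 stops brighter. Offset with the ISO: 200 → 100 → 50.

ISO 50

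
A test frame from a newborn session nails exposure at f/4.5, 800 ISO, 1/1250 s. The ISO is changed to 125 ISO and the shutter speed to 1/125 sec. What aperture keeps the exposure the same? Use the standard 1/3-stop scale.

f/5.6

ISO: 800 → 640 → 500 → 400 → 320 → 250 → 200 → 160 → 125 — 2 2/3 stops dropped (darker).
Shutter speed: 1/1250 → 1/1000 → 1/800 → 1/640 → 1/500 → 1/400 → 1/320 → 1/250 → 1/200 → 1/160 → 1/125 — 3 1/3 stops slower (brighter).
Net change so far: 2/3 stop brighter. Offset with the aperture: f/4.5 → f/5 → f/5.6.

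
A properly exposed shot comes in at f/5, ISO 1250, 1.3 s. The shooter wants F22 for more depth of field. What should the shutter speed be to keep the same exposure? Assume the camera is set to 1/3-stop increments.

Aperture: f/5 → f/5.6 → f/6.3 → f/7.1 → f/8 → f/9 → f/10 → f/11 → f/13 → f/14 → f/16 → f/18 → f/20 → f/22 — 4 1/3 stops stopped down (darker).
Need 4 1/3 stops brighter from the shutter speed: 1.3 → 1.6 → 2 → 2.5 → 3.2 → 4 → 5 → 6 → 8 → 10 → 13 → 15 → 20 → 25.

25 s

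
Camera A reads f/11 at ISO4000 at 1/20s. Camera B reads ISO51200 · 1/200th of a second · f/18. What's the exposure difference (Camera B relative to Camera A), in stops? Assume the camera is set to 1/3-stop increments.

1 stop darker

Aperture: f/11 → f/13 → f/14 → f/16 → f/18 — 1 1/3 stops narrower (darker).
Shutter speed: 1/20 → 1/25 → 1/30 → 1/40 → 1/50 → 1/60 → 1/80 → 1/100 → 1/125 → 1/160 → 1/200 — 3 1/3 stops faster (darker).
ISO: 4000 → 5000 → 6400 → 8000 → 10000 → 12800 → 16000 → 20000 → 25600 → 32000 → 40000 → 51200 — 3 2/3 stops raised (brighter).
Net: −1 1/3 −3 1/3 +3 2/3 = −1 stop.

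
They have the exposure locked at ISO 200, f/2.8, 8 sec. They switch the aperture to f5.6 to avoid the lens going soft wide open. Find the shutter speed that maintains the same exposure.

30 s

Aperture: f/2.8 → f/4 → f/5.6 — 2 stops narrower (darker).
Need 2 stops brighter from the shutter speed: 8 → 15 → 30.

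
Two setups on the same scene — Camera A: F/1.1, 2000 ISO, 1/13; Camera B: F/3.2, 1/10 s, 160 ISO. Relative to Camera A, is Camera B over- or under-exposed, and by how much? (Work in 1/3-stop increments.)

6 1/3 stops darker

Aperture: f/1.1 → f/1.2 → f/1.4 → f/1.6 → f/1.8 → f/2 → f/2.2 → f/2.5 → f/2.8 → f/3.2 — 3 stops narrower (darker).
Shutter speed: 1/13 → 1/10 — 1/3 stop slower (brighter).
ISO: 2000 → 1600 → 1250 → 1000 → 800 → 640 → 500 → 400 → 320 → 250 → 200 → 160 — 3 2/3 stops lower (darker).
Net: −3 +1/3 −3 2/3 = −6 1/3 stops.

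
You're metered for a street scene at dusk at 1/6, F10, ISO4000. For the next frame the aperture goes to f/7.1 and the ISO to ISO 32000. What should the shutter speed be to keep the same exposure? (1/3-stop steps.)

1/100s

Aperture: f/10 → f/9 → f/8 → f/7.1 — 1 stop larger aperture (brighter).
ISO: 4000 → 5000 → 6400 → 8000 → 10000 → 12800 → 16000 → 20000 → 25600 → 32000 — 3 stops raised (brighter).
Net change so far: 4 stops brighter. Offset with the shutter speed: 1/6 → 1/8 → 1/10 → 1/13 → 1/15 → 1/20 → 1/25 → 1/30 → 1/40 → 1/50 → 1/60 → 1/80 → 1/100.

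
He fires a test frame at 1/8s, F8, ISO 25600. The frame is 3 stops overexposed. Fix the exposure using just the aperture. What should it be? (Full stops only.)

f/22

Overexposed by 3 stops → need 3 stops darker.
Aperture: f/8 → f/11 → f/16 → f/22.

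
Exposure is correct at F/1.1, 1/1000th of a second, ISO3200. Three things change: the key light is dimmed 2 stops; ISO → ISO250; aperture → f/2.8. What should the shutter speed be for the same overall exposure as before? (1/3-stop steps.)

Scene light: 2 stops darker.
ISO: 3200 → 2500 → 2000 → 1600 → 1250 → 1000 → 800 → 640 → 500 → 400 → 320 → 250 — 3 2/3 stops dropped (darker).
Aperture: f/1.1 → f/1.2 → f/1.4 → f/1.6 → f/1.8 → f/2 → f/2.2 → f/2.5 → f/2.8 — 2 2/3 stops stopped down (darker).
Net so far: 8 1/3 stops darker. Shutter speed: 1/1000 → 1/800 → 1/640 → 1/500 → 1/400 → 1/320 → 1/250 → 1/200 → 1/160 → 1/125 → 1/100 → 1/80 → 1/60 → 1/50 → 1/40 → 1/30 → 1/25 → 1/20 → 1/15 → 1/13 → 1/10 → 1/8 → 1/6 → 1/5 → 1/4 → 0.3.

0.3 s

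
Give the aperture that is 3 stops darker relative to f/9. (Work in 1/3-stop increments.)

Aperture: f/9 → f/10 → f/11 → f/13 → f/14 → f/16 → f/18 → f/20 → f/22 → f/25 — 3 stops smaller aperture (darker).

f/25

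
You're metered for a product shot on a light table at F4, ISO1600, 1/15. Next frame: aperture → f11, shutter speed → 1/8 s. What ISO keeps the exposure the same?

Aperture: f/4 → f/5.6 → f/8 → f/11 — 3 stops narrower (darker).
Shutter speed: 1/15 → 1/8 — 1 stop slower (brighter).
Net change so far: 2 stops darker. Offset with the ISO: 1600 → 3200 → 6400.

ISO 6400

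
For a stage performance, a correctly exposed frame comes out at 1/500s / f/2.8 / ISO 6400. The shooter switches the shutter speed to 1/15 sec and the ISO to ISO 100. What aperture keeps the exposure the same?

Shutter speed: 1/500 → 1/250 → 1/125 → 1/60 → 1/30 → 1/15 — 5 stops slower (brighter).
ISO: 6400 → 3200 → 1600 → 800 → 400 → 200 → 100 — 6 stops lower (darker).
Net change so far: 1 stop darker. Offset with the aperture: f/2.8 → f/2.

f/2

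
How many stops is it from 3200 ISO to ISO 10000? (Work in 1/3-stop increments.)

3200 → 4000 → 5000 → 6400 → 8000 → 10000 — count the steps: 5 third-stops = 1 2/3 stops.

1 2/3 stops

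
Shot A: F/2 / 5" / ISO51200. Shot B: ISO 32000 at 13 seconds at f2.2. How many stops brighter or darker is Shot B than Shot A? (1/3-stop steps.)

1/3 stop brighter

Aperture: f/2 → f/2.2 — 1/3 stop stopped down (darker).
Shutter speed: 5 → 6 → 8 → 10 → 13 — 1 1/3 stops longer (brighter).
ISO: 51200 → 40000 → 32000 — 2/3 stop dropped (darker).
Net: −1/3 +1 1/3 −2/3 = +1/3 stops.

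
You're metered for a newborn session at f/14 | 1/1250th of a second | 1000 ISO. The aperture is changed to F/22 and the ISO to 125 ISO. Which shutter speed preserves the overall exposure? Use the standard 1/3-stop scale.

1/60s

Aperture: f/14 → f/16 → f/18 → f/20 → f/22 — 1 1/3 stops smaller aperture (darker).
ISO: 1000 → 800 → 640 → 500 → 400 → 320 → 250 → 200 → 160 → 125 — 3 stops dropped (darker).
Net change so far: 4 1/3 stops darker. Offset with the shutter speed: 1/1250 → 1/1000 → 1/800 → 1/640 → 1/500 → 1/400 → 1/320 → 1/250 → 1/200 → 1/160 → 1/125 → 1/100 → 1/80 → 1/60.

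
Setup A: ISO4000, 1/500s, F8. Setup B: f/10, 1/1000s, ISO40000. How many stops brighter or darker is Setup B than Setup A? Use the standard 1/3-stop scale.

1 2/3 stops brighter

Aperture: f/8 → f/9 → f/10 — 2/3 stop narrower (darker).
Shutter speed: 1/500 → 1/640 → 1/800 → 1/1000 — 1 stop shorter (darker).
ISO: 4000 → 5000 → 6400 → 8000 → 10000 → 12800 → 16000 → 20000 → 25600 → 32000 → 40000 — 3 1/3 stops raised (brighter).
Net: −2/3 −1 +3 1/3 = +1 2/3 stops.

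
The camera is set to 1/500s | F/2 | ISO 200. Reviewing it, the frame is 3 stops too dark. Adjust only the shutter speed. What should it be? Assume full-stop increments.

1/60s

Underexposed by 3 stops → need 3 stops brighter.
Shutter speed: 1/500 → 1/250 → 1/125 → 1/60.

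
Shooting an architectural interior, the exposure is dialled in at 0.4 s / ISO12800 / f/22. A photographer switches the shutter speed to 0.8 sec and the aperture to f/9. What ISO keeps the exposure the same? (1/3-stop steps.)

ISO 1000

Shutter speed: 0.4 → 0.5 → 0.6 → 0.8 — 1 stop slower (brighter).
Aperture: f/22 → f/20 → f/18 → f/16 → f/14 → f/13 → f/11 → f/10 → f/9 — 2 2/3 stops opened up (brighter).
Net change so far: 3 2/3 stops brighter. Offset with the ISO: 12800 → 10000 → 8000 → 6400 → 5000 → 4000 → 3200 → 2500 → 2000 → 1600 → 1250 → 1000.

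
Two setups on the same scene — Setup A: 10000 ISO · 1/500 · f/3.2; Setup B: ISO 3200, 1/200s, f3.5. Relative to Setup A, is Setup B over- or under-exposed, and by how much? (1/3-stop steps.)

Aperture: f/3.2 → f/3.5 — 1/3 stop stopped down (darker).
Shutter speed: 1/500 → 1/400 → 1/320 → 1/250 → 1/200 — 1 1/3 stops longer (brighter).
ISO: 10000 → 8000 → 6400 → 5000 → 4000 → 3200 — 1 2/3 stops dropped (darker).
Net: −1/3 +1 1/3 −1 2/3 = −2/3 stops.

2/3 stop darker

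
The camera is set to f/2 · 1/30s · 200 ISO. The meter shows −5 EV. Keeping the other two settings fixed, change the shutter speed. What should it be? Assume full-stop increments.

Underexposed by 5 stops → need 5 stops brighter.
Shutter speed: 1/30 → 1/15 → 1/8 → 1/4 → 1/2 → 1.

1 s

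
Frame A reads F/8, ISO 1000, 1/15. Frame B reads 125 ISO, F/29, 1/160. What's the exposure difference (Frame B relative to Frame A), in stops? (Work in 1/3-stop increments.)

Aperture: f/8 → f/9 → f/10 → f/11 → f/13 → f/14 → f/16 → f/18 → f/20 → f/22 → f/25 → f/29 — 3 2/3 stops stopped down (darker).
Shutter speed: 1/15 → 1/20 → 1/25 → 1/30 → 1/40 → 1/50 → 1/60 → 1/80 → 1/100 → 1/125 → 1/160 — 3 1/3 stops faster (darker).
ISO: 1000 → 800 → 640 → 500 → 400 → 320 → 250 → 200 → 160 → 125 — 3 stops dropped (darker).
Net: −3 2/3 −3 1/3 −3 = −10 stops.

10 stops darker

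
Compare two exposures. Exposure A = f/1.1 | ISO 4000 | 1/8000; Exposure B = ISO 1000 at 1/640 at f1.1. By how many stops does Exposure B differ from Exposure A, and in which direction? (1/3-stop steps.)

1 2/3 stops brighter

Aperture: unchanged.
Shutter speed: 1/8000 → 1/6400 → 1/5000 → 1/4000 → 1/3200 → 1/2500 → 1/2000 → 1/1600 → 1/1250 → 1/1000 → 1/800 → 1/640 — 3 2/3 stops slower (brighter).
ISO: 4000 → 3200 → 2500 → 2000 → 1600 → 1250 → 1000 — 2 stops lower (darker).
Net: +3 2/3 −2 = +1 2/3 stops.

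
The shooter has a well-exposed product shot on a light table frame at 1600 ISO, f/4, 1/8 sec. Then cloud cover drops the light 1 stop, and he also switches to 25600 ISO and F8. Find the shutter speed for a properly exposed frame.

Scene light: 1 stop darker.
ISO: 1600 → 3200 → 6400 → 12800 → 25600 — 4 stops higher (brighter).
Aperture: f/4 → f/5.6 → f/8 — 2 stops stopped down (darker).
Net so far: 1 stop brighter. Shutter speed: 1/8 → 1/15.

1/15s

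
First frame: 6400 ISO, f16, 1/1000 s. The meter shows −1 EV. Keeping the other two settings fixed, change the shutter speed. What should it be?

Underexposed by 1 stop → need 1 stop brighter.
Shutter speed: 1/1000 → 1/500.

1/500s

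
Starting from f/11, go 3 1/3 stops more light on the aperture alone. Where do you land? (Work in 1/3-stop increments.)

Aperture: f/11 → f/10 → f/9 → f/8 → f/7.1 → f/6.3 → f/5.6 → f/5 → f/4.5 → f/4 → f/3.5 — 3 1/3 stops larger aperture (brighter).

f/3.5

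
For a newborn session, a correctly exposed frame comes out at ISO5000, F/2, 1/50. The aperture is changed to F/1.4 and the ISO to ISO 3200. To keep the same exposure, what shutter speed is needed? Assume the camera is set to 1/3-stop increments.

1/60s

Aperture: f/2 → f/1.8 → f/1.6 → f/1.4 — 1 stop larger aperture (brighter).
ISO: 5000 → 4000 → 3200 — 2/3 stop dropped (darker).
Net change so far: 1/3 stop brighter. Offset with the shutter speed: 1/50 → 1/60.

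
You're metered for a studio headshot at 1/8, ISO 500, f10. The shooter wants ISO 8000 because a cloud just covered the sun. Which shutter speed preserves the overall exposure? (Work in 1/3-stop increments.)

ISO: 500 → 640 → 800 → 1000 → 1250 → 1600 → 2000 → 2500 → 3200 → 4000 → 5000 → 6400 → 8000 — 4 stops higher (brighter).
Need 4 stops darker from the shutter speed: 1/8 → 1/10 → 1/13 → 1/15 → 1/20 → 1/25 → 1/30 → 1/40 → 1/50 → 1/60 → 1/80 → 1/100 → 1/125.

1/125s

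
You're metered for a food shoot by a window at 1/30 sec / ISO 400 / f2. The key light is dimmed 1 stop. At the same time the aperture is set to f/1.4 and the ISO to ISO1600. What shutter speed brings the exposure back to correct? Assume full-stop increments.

Scene light: 1 stop darker.
Aperture: f/2 → f/1.4 — 1 stop opened up (brighter).
ISO: 400 → 800 → 1600 — 2 stops higher (brighter).
Net so far: 2 stops brighter. Shutter speed: 1/30 → 1/60 → 1/125.

1/125s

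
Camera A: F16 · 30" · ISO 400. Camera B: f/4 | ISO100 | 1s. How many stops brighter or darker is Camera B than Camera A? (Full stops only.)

3 stops darker

Aperture: f/16 → f/11 → f/8 → f/5.6 → f/4 — 4 stops opened up (brighter).
Shutter speed: 30 → 15 → 8 → 4 → 2 → 1 — 5 stops faster (darker).
ISO: 400 → 200 → 100 — 2 stops dropped (darker).
Net: +4 −5 −2 = −3 stops.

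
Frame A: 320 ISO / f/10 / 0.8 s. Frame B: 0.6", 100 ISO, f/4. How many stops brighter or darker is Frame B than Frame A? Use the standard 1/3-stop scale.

Aperture: f/10 → f/9 → f/8 → f/7.1 → f/6.3 → f/5.6 → f/5 → f/4.5 → f/4 — 2 2/3 stops wider (brighter).
Shutter speed: 0.8 → 0.6 — 1/3 stop faster (darker).
ISO: 320 → 250 → 200 → 160 → 125 → 100 — 1 2/3 stops dropped (darker).
Net: +2 2/3 −1/3 −1 2/3 = +2/3 stops.

2/3 stop brighter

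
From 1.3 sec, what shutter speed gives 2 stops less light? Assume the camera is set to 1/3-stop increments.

0.3 s

Shutter speed: 1.3 → 1 → 0.8 → 0.6 → 0.5 → 0.4 → 0.3 — 2 stops faster (darker).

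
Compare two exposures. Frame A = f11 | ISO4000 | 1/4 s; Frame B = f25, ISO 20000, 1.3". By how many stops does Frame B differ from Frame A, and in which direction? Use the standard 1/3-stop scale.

2 1/3 stops brighter

Aperture: f/11 → f/13 → f/14 → f/16 → f/18 → f/20 → f/22 → f/25 — 2 1/3 stops smaller aperture (darker).
Shutter speed: 1/4 → 0.3 → 0.4 → 0.5 → 0.6 → 0.8 → 1 → 1.3 — 2 1/3 stops slower (brighter).
ISO: 4000 → 5000 → 6400 → 8000 → 10000 → 12800 → 16000 → 20000 — 2 1/3 stops raised (brighter).
Net: −2 1/3 +2 1/3 +2 1/3 = +2 1/3 stops.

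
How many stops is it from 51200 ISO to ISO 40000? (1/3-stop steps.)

1/3 stop

51200 → 40000 — count the steps: 1 third-stops = 1/3 stop.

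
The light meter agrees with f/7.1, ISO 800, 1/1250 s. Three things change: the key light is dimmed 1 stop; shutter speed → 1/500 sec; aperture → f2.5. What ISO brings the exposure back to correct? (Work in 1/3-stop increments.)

ISO 80

Scene light: 1 stop darker.
Shutter speed: 1/1250 → 1/1000 → 1/800 → 1/640 → 1/500 — 1 1/3 stops slower (brighter).
Aperture: f/7.1 → f/6.3 → f/5.6 → f/5 → f/4.5 → f/4 → f/3.5 → f/3.2 → f/2.8 → f/2.5 — 3 stops opened up (brighter).
Net so far: 3 1/3 stops brighter. ISO: 800 → 640 → 500 → 400 → 320 → 250 → 200 → 160 → 125 → 100 → 80.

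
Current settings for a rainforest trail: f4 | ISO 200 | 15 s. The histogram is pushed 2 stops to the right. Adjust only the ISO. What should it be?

Overexposed by 2 stops → need 2 stops darker.
ISO: 200 → 100 → 50.

ISO 50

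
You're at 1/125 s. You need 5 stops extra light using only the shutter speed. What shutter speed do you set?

Shutter speed: 1/125 → 1/60 → 1/30 → 1/15 → 1/8 → 1/4 — 5 stops longer (brighter).

1/4s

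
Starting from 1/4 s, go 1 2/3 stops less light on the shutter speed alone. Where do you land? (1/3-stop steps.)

1/13s

Shutter speed: 1/4 → 1/5 → 1/6 → 1/8 → 1/10 → 1/13 — 1 2/3 stops faster (darker).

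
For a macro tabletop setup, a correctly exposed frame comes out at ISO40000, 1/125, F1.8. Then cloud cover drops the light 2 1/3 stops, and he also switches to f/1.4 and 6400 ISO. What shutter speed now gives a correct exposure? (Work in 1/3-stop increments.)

1/6s

Scene light: 2 1/3 stops darker.
Aperture: f/1.8 → f/1.6 → f/1.4 — 2/3 stop larger aperture (brighter).
ISO: 40000 → 32000 → 25600 → 20000 → 16000 → 12800 → 10000 → 8000 → 6400 — 2 2/3 stops dropped (darker).
Net so far: 4 1/3 stops darker. Shutter speed: 1/125 → 1/100 → 1/80 → 1/60 → 1/50 → 1/40 → 1/30 → 1/25 → 1/20 → 1/15 → 1/13 → 1/10 → 1/8 → 1/6.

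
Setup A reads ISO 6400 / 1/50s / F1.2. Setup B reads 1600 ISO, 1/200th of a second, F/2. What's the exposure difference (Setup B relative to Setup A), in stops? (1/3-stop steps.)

Aperture: f/1.2 → f/1.4 → f/1.6 → f/1.8 → f/2 — 1 1/3 stops stopped down (darker).
Shutter speed: 1/50 → 1/60 → 1/80 → 1/100 → 1/125 → 1/160 → 1/200 — 2 stops faster (darker).
ISO: 6400 → 5000 → 4000 → 3200 → 2500 → 2000 → 1600 — 2 stops dropped (darker).
Net: −1 1/3 −2 −2 = −5 1/3 stops.

5 1/3 stops darker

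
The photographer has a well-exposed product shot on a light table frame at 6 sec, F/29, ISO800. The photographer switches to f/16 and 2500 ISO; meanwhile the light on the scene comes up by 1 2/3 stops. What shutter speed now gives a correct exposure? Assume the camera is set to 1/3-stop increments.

Scene light: 1 2/3 stops brighter.
Aperture: f/29 → f/25 → f/22 → f/20 → f/18 → f/16 — 1 2/3 stops larger aperture (brighter).
ISO: 800 → 1000 → 1250 → 1600 → 2000 → 2500 — 1 2/3 stops higher (brighter).
Net so far: 5 stops brighter. Shutter speed: 6 → 5 → 4 → 3.2 → 2.5 → 2 → 1.6 → 1.3 → 1 → 0.8 → 0.6 → 0.5 → 0.4 → 0.3 → 1/4 → 1/5.

1/5s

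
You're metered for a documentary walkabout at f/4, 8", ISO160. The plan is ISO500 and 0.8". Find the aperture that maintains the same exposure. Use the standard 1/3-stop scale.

ISO: 160 → 200 → 250 → 320 → 400 → 500 — 1 2/3 stops higher (brighter).
Shutter speed: 8 → 6 → 5 → 4 → 3.2 → 2.5 → 2 → 1.6 → 1.3 → 1 → 0.8 — 3 1/3 stops faster (darker).
Net change so far: 1 2/3 stops darker. Offset with the aperture: f/4 → f/3.5 → f/3.2 → f/2.8 → f/2.5 → f/2.2.

f/2.2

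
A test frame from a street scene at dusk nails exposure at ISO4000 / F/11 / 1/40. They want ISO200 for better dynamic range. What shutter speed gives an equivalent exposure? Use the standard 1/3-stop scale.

0.5 s

ISO: 4000 → 3200 → 2500 → 2000 → 1600 → 1250 → 1000 → 800 → 640 → 500 → 400 → 320 → 250 → 200 — 4 1/3 stops lower (darker).
Need 4 1/3 stops brighter from the shutter speed: 1/40 → 1/30 → 1/25 → 1/20 → 1/15 → 1/13 → 1/10 → 1/8 → 1/6 → 1/5 → 1/4 → 0.3 → 0.4 → 0.5.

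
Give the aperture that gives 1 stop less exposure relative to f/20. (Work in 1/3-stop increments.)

f/29

Aperture: f/20 → f/22 → f/25 → f/29 — 1 stop narrower (darker).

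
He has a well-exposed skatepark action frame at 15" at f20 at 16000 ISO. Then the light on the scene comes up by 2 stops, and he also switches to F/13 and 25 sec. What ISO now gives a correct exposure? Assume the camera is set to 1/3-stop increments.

Scene light: 2 stops brighter.
Aperture: f/20 → f/18 → f/16 → f/14 → f/13 — 1 1/3 stops opened up (brighter).
Shutter speed: 15 → 20 → 25 — 2/3 stop slower (brighter).
Net so far: 4 stops brighter. ISO: 16000 → 12800 → 10000 → 8000 → 6400 → 5000 → 4000 → 3200 → 2500 → 2000 → 1600 → 1250 → 1000.

ISO 1000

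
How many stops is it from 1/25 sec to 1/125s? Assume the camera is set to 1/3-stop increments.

2 1/3 stops

1/25 → 1/30 → 1/40 → 1/50 → 1/60 → 1/80 → 1/100 → 1/125 — count the steps: 7 third-stops = 2 1/3 stops.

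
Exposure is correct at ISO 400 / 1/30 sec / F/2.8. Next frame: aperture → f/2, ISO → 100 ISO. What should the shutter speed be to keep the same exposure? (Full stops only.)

Aperture: f/2.8 → f/2 — 1 stop wider (brighter).
ISO: 400 → 200 → 100 — 2 stops lower (darker).
Net change so far: 1 stop darker. Offset with the shutter speed: 1/30 → 1/15.

1/15s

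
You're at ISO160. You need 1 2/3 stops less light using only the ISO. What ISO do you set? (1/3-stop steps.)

ISO 50

ISO: 160 → 125 → 100 → 80 → 64 → 50 — 1 2/3 stops dropped (darker).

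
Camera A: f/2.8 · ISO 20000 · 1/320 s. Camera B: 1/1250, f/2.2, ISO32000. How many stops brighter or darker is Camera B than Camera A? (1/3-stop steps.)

2/3 stop darker

Aperture: f/2.8 → f/2.5 → f/2.2 — 2/3 stop wider (brighter).
Shutter speed: 1/320 → 1/400 → 1/500 → 1/640 → 1/800 → 1/1000 → 1/1250 — 2 stops faster (darker).
ISO: 20000 → 25600 → 32000 — 2/3 stop higher (brighter).
Net: +2/3 −2 +2/3 = −2/3 stops.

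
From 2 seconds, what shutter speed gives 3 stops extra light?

15 s

Shutter speed: 2 → 4 → 8 → 15 — 3 stops longer (brighter).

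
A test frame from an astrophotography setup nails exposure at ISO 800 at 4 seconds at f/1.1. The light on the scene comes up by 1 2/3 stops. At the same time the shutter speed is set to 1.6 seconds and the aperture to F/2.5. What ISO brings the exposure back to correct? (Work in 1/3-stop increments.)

ISO 3200

Scene light: 1 2/3 stops brighter.
Shutter speed: 4 → 3.2 → 2.5 → 2 → 1.6 — 1 1/3 stops shorter (darker).
Aperture: f/1.1 → f/1.2 → f/1.4 → f/1.6 → f/1.8 → f/2 → f/2.2 → f/2.5 — 2 1/3 stops smaller aperture (darker).
Net so far: 2 stops darker. ISO: 800 → 1000 → 1250 → 1600 → 2000 → 2500 → 3200.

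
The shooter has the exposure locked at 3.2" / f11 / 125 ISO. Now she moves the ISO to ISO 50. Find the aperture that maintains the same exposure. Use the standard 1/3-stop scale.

ISO: 125 → 100 → 80 → 64 → 50 — 1 1/3 stops dropped (darker).
Need 1 1/3 stops brighter from the aperture: f/11 → f/10 → f/9 → f/8 → f/7.1.

f/7.1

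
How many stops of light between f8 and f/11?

f/8 → f/11 — count the steps: 1 stop.

1 stop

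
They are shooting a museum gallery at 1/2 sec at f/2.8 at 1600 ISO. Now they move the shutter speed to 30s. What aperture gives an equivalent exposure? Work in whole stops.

f/22

Shutter speed: 1/2 → 1 → 2 → 4 → 8 → 15 → 30 — 6 stops longer (brighter).
Need 6 stops darker from the aperture: f/2.8 → f/4 → f/5.6 → f/8 → f/11 → f/16 → f/22.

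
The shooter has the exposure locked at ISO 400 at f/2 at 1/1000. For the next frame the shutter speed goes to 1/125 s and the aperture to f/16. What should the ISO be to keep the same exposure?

Shutter speed: 1/1000 → 1/500 → 1/250 → 1/125 — 3 stops slower (brighter).
Aperture: f/2 → f/2.8 → f/4 → f/5.6 → f/8 → f/11 → f/16 — 6 stops narrower (darker).
Net change so far: 3 stops darker. Offset with the ISO: 400 → 800 → 1600 → 3200.

ISO 3200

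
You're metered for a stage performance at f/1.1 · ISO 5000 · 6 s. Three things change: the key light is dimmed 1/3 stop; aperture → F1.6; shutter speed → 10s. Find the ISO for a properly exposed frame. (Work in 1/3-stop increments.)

ISO 8000

Scene light: 1/3 stop darker.
Aperture: f/1.1 → f/1.2 → f/1.4 → f/1.6 — 1 stop stopped down (darker).
Shutter speed: 6 → 8 → 10 — 2/3 stop longer (brighter).
Net so far: 2/3 stop darker. ISO: 5000 → 6400 → 8000.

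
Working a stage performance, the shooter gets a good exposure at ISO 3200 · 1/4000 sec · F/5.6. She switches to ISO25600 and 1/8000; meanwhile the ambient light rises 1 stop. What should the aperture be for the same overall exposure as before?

f/16

Scene light: 1 stop brighter.
ISO: 3200 → 6400 → 12800 → 25600 — 3 stops higher (brighter).
Shutter speed: 1/4000 → 1/8000 — 1 stop shorter (darker).
Net so far: 3 stops brighter. Aperture: f/5.6 → f/8 → f/11 → f/16.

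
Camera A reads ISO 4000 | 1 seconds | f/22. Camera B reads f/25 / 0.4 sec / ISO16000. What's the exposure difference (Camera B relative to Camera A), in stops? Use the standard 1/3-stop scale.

1/3 stop brighter

Aperture: f/22 → f/25 — 1/3 stop smaller aperture (darker).
Shutter speed: 1 → 0.8 → 0.6 → 0.5 → 0.4 — 1 1/3 stops faster (darker).
ISO: 4000 → 5000 → 6400 → 8000 → 10000 → 12800 → 16000 — 2 stops raised (brighter).
Net: −1/3 −1 1/3 +2 = +1/3 stops.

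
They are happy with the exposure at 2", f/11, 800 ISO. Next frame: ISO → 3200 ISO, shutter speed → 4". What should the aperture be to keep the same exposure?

f/32

ISO: 800 → 1600 → 3200 — 2 stops raised (brighter).
Shutter speed: 2 → 4 — 1 stop slower (brighter).
Net change so far: 3 stops brighter. Offset with the aperture: f/11 → f/16 → f/22 → f/32.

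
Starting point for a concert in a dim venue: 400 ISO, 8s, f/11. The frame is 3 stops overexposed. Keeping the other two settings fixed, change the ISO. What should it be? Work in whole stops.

ISO 50

Overexposed by 3 stops → need 3 stops darker.
ISO: 400 → 200 → 100 → 50.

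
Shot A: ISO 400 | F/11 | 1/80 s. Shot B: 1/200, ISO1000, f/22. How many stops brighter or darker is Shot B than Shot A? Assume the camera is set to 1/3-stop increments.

2 stops darker

Aperture: f/11 → f/13 → f/14 → f/16 → f/18 → f/20 → f/22 — 2 stops narrower (darker).
Shutter speed: 1/80 → 1/100 → 1/125 → 1/160 → 1/200 — 1 1/3 stops faster (darker).
ISO: 400 → 500 → 640 → 800 → 1000 — 1 1/3 stops raised (brighter).
Net: −2 −1 1/3 +1 1/3 = −2 stops.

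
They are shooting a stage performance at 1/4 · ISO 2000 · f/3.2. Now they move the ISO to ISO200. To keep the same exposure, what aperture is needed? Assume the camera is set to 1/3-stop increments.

ISO: 2000 → 1600 → 1250 → 1000 → 800 → 640 → 500 → 400 → 320 → 250 → 200 — 3 1/3 stops dropped (darker).
Need 3 1/3 stops brighter from the aperture: f/3.2 → f/2.8 → f/2.5 → f/2.2 → f/2 → f/1.8 → f/1.6 → f/1.4 → f/1.2 → f/1.1 → f/1.0.

f/1.0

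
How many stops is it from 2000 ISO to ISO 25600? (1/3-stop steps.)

3 2/3 stops

2000 → 2500 → 3200 → 4000 → 5000 → 6400 → 8000 → 10000 → 12800 → 16000 → 20000 → 25600 — count the steps: 11 third-stops = 3 2/3 stops.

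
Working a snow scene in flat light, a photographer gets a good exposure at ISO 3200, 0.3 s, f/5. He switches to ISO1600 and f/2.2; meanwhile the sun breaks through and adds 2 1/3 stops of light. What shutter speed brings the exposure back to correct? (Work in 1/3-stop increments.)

1/40s

Scene light: 2 1/3 stops brighter.
ISO: 3200 → 2500 → 2000 → 1600 — 1 stop lower (darker).
Aperture: f/5 → f/4.5 → f/4 → f/3.5 → f/3.2 → f/2.8 → f/2.5 → f/2.2 — 2 1/3 stops larger aperture (brighter).
Net so far: 3 2/3 stops brighter. Shutter speed: 0.3 → 1/4 → 1/5 → 1/6 → 1/8 → 1/10 → 1/13 → 1/15 → 1/20 → 1/25 → 1/30 → 1/40.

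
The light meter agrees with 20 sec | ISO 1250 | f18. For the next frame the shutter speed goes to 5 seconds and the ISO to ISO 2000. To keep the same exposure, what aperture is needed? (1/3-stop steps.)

Shutter speed: 20 → 15 → 13 → 10 → 8 → 6 → 5 — 2 stops shorter (darker).
ISO: 1250 → 1600 → 2000 — 2/3 stop raised (brighter).
Net change so far: 1 1/3 stops darker. Offset with the aperture: f/18 → f/16 → f/14 → f/13 → f/11.

f/11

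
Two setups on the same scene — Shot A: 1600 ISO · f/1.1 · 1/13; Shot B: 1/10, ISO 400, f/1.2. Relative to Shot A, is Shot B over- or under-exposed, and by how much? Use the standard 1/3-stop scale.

2 stops darker

Aperture: f/1.1 → f/1.2 — 1/3 stop stopped down (darker).
Shutter speed: 1/13 → 1/10 — 1/3 stop longer (brighter).
ISO: 1600 → 1250 → 1000 → 800 → 640 → 500 → 400 — 2 stops dropped (darker).
Net: −1/3 +1/3 −2 = −2 stops.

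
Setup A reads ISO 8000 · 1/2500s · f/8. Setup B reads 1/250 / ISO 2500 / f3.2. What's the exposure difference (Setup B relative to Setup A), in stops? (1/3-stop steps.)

Aperture: f/8 → f/7.1 → f/6.3 → f/5.6 → f/5 → f/4.5 → f/4 → f/3.5 → f/3.2 — 2 2/3 stops opened up (brighter).
Shutter speed: 1/2500 → 1/2000 → 1/1600 → 1/1250 → 1/1000 → 1/800 → 1/640 → 1/500 → 1/400 → 1/320 → 1/250 — 3 1/3 stops longer (brighter).
ISO: 8000 → 6400 → 5000 → 4000 → 3200 → 2500 — 1 2/3 stops lower (darker).
Net: +2 2/3 +3 1/3 −1 2/3 = +4 1/3 stops.

4 1/3 stops brighter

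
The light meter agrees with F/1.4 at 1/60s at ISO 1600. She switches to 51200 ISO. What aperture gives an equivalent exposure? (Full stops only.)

f/8

ISO: 1600 → 3200 → 6400 → 12800 → 25600 → 51200 — 5 stops raised (brighter).
Need 5 stops darker from the aperture: f/1.4 → f/2 → f/2.8 → f/4 → f/5.6 → f/8.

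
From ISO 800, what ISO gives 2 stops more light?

ISO 3200

ISO: 800 → 1600 → 3200 — 2 stops raised (brighter).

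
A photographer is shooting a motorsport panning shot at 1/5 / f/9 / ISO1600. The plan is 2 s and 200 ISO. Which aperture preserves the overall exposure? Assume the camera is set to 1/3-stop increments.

f/10

Shutter speed: 1/5 → 1/4 → 0.3 → 0.4 → 0.5 → 0.6 → 0.8 → 1 → 1.3 → 1.6 → 2 — 3 1/3 stops slower (brighter).
ISO: 1600 → 1250 → 1000 → 800 → 640 → 500 → 400 → 320 → 250 → 200 — 3 stops lower (darker).
Net change so far: 1/3 stop brighter. Offset with the aperture: f/9 → f/10.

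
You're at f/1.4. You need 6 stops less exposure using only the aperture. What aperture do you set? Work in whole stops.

f/11

Aperture: f/1.4 → f/2 → f/2.8 → f/4 → f/5.6 → f/8 → f/11 — 6 stops stopped down (darker).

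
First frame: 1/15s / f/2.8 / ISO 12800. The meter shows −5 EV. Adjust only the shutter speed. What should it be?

2 s

Underexposed by 5 stops → need 5 stops brighter.
Shutter speed: 1/15 → 1/8 → 1/4 → 1/2 → 1 → 2.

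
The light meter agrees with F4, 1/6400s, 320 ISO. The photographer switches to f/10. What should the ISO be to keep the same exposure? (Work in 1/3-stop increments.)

ISO 2000

Aperture: f/4 → f/4.5 → f/5 → f/5.6 → f/6.3 → f/7.1 → f/8 → f/9 → f/10 — 2 2/3 stops stopped down (darker).
Need 2 2/3 stops brighter from the ISO: 320 → 400 → 500 → 640 → 800 → 1000 → 1250 → 1600 → 2000.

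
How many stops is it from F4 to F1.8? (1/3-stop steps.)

2 1/3 stops

f/4 → f/3.5 → f/3.2 → f/2.8 → f/2.5 → f/2.2 → f/2 → f/1.8 — count the steps: 7 third-stops = 2 1/3 stops.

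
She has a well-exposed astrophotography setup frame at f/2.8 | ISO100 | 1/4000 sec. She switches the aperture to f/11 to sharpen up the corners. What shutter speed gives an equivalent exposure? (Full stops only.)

Aperture: f/2.8 → f/4 → f/5.6 → f/8 → f/11 — 4 stops narrower (darker).
Need 4 stops brighter from the shutter speed: 1/4000 → 1/2000 → 1/1000 → 1/500 → 1/250.

1/250s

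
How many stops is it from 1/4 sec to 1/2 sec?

1/4 → 1/2 — count the steps: 1 stop.

1 stop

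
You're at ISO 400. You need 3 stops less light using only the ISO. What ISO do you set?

ISO 50

ISO: 400 → 200 → 100 → 50 — 3 stops dropped (darker).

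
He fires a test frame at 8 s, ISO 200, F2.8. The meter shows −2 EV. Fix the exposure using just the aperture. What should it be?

Underexposed by 2 stops → need 2 stops brighter.
Aperture: f/2.8 → f/2 → f/1.4.

f/1.4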